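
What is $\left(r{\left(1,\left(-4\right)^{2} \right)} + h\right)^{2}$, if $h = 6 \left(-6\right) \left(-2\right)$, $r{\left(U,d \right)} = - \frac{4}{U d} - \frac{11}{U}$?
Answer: $\frac{59049}{16} \approx 3690.6$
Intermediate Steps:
$r{\left(U,d \right)} = - \frac{11}{U} - \frac{4}{U d}$ ($r{\left(U,d \right)} = - 4 \frac{1}{U d} - \frac{11}{U} = - \frac{4}{U d} - \frac{11}{U} = - \frac{11}{U} - \frac{4}{U d}$)
$h = 72$ ($h = \left(-36\right) \left(-2\right) = 72$)
$\left(r{\left(1,\left(-4\right)^{2} \right)} + h\right)^{2} = \left(\frac{-4 - 11 \left(-4\right)^{2}}{1 \left(-4\right)^{2}} + 72\right)^{2} = \left(1 \cdot \frac{1}{16} \left(-4 - 176\right) + 72\right)^{2} = \left(1 \cdot \frac{1}{16} \left(-180\right) + 72\right)^{2} = \left(- \frac{45}{4} + 72\right)^{2} = \left(\frac{243}{4}\right)^{2} = \frac{59049}{16}$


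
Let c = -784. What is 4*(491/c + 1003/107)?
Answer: 733815/20972 ≈ 34.990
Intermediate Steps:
4*(491/c + 1003/107) = 4*(491/(-784) + 1003/107) = 4*(491*(-1/784) + 1003*(1/107)) = 4*(-491/784 + 1003/107) = 4*(733815/83888) = 733815/20972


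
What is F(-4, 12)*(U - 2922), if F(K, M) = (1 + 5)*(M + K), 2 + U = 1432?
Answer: -71616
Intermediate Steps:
U = 1430 (U = -2 + 1432 = 1430)
F(K, M) = 6*K + 6*M (F(K, M) = 6*(K + M) = 6*K + 6*M)
F(-4, 12)*(U - 2922) = (6*(-4) + 6*12)*(1430 - 2922) = (-24 + 72)*(-1492) = 48*(-1492) = -71616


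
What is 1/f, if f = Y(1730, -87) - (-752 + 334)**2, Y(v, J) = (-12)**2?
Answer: -1/174580 ≈ -5.7280e-6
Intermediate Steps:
Y(v, J) = 144
f = -174580 (f = 144 - (-752 + 334)**2 = 144 - 1*(-418)**2 = 144 - 1*174724 = 144 - 174724 = -174580)
1/f = 1/(-174580) = -1/174580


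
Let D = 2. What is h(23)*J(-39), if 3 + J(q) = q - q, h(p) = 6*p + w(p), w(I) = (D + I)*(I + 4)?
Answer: -2439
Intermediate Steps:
w(I) = (2 + I)*(4 + I) (w(I) = (2 + I)*(I + 4) = (2 + I)*(4 + I))
h(p) = 8 + p² + 12*p (h(p) = 6*p + (8 + p² + 6*p) = 8 + p² + 12*p)
J(q) = -3 (J(q) = -3 + (q - q) = -3 + 0 = -3)
h(23)*J(-39) = (8 + 23² + 12*23)*(-3) = (8 + 529 + 276)*(-3) = 813*(-3) = -2439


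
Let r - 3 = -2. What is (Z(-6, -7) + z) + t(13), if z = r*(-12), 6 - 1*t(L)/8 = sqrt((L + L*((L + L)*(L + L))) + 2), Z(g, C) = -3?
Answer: 33 - 8*sqrt(8803) ≈ -717.59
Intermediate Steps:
r = 1 (r = 3 - 2 = 1)
t(L) = 48 - 8*sqrt(2 + L + 4*L**3) (t(L) = 48 - 8*sqrt((L + L*((L + L)*(L + L))) + 2) = 48 - 8*sqrt((L + L*((2*L)*(2*L))) + 2) = 48 - 8*sqrt((L + L*(4*L**2)) + 2) = 48 - 8*sqrt((L + 4*L**3) + 2) = 48 - 8*sqrt(2 + L + 4*L**3))
z = -12 (z = 1*(-12) = -12)
(Z(-6, -7) + z) + t(13) = (-3 - 12) + (48 - 8*sqrt(2 + 13 + 4*13**3)) = -15 + (48 - 8*sqrt(2 + 13 + 4*2197)) = -15 + (48 - 8*sqrt(2 + 13 + 8788)) = -15 + (48 - 8*sqrt(8803)) = 33 - 8*sqrt(8803)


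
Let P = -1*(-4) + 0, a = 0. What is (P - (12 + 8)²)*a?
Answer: 0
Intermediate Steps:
P = 4 (P = 4 + 0 = 4)
(P - (12 + 8)²)*a = (4 - (12 + 8)²)*0 = (4 - 1*20²)*0 = (4 - 1*400)*0 = (4 - 400)*0 = -396*0 = 0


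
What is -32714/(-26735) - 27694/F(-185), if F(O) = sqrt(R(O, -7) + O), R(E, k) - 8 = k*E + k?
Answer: 32714/26735 - 27694*sqrt(1111)/1111 ≈ -829.64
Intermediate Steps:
R(E, k) = 8 + k + E*k (R(E, k) = 8 + (k*E + k) = 8 + (E*k + k) = 8 + (k + E*k) = 8 + k + E*k)
F(O) = sqrt(1 - 6*O) (F(O) = sqrt((8 - 7 + O*(-7)) + O) = sqrt((8 - 7 - 7*O) + O) = sqrt((1 - 7*O) + O) = sqrt(1 - 6*O))
-32714/(-26735) - 27694/F(-185) = -32714/(-26735) - 27694/sqrt(1 - 6*(-185)) = -32714*(-1/26735) - 27694/sqrt(1 + 1110) = 32714/26735 - 27694*sqrt(1111)/1111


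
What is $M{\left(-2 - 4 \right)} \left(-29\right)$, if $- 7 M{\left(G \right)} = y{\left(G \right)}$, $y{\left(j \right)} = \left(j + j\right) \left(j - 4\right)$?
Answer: $\frac{3480}{7} \approx 497.14$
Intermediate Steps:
$y{\left(j \right)} = 2 j \left(-4 + j\right)$
$M{\left(G \right)} = - \frac{2 G \left(-4 + G\right)}{7}$
$M{\left(-2 - 4 \right)} \left(-29\right) = \frac{2 \left(-2 - 4\right) \left(4 - \left(-2 - 4\right)\right)}{7} \left(-29\right) = \frac{2}{7} \left(-6\right) \left(4 - -6\right) \left(-29\right) = \frac{2}{7} \left(-6\right) \left(4 + 6\right) \left(-29\right) = \frac{2}{7} \left(-6\right) 10 \left(-29\right) = \left(- \frac{120}{7}\right) \left(-29\right) = \frac{3480}{7}$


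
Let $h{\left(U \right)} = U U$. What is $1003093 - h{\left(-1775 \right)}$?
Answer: $-2147532$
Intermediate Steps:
$h{\left(U \right)} = U^{2}$
$1003093 - h{\left(-1775 \right)} = 1003093 - \left(-1775\right)^{2} = 1003093 - 3150625 = -2147532$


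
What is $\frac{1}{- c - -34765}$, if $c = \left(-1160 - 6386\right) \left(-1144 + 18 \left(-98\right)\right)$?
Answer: $- \frac{1}{21909003} \approx -4.5643 \cdot 10^{-8}$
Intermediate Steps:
$c = 21943768$ ($c = - 7546 \left(-1144 - 1764\right) = \left(-7546\right) \left(-2908\right) = 21943768$)
$\frac{1}{- c - -34765} = \frac{1}{\left(-1\right) 21943768 - -34765} = \frac{1}{-21943768 + 34765} = \frac{1}{-21909003} = - \frac{1}{21909003}$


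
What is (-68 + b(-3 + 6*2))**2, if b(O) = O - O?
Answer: 4624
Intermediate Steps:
b(O) = 0
(-68 + b(-3 + 6*2))**2 = (-68 + 0)**2 = (-68)**2 = 4624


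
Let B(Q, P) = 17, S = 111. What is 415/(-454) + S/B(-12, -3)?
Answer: 43339/7718 ≈ 5.6153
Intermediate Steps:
415/(-454) + S/B(-12, -3) = 415/(-454) + 111/17 = 415*(-1/454) + 111*(1/17) = -415/454 + 111/17 = 43339/7718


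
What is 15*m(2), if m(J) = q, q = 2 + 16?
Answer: 270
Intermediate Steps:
q = 18
m(J) = 18
15*m(2) = 15*18 = 270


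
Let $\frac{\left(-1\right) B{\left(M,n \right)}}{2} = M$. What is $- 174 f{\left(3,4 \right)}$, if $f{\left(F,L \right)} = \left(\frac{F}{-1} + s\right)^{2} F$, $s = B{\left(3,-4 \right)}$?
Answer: $-42282$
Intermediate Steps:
$B{\left(M,n \right)} = - 2 M$
$s = -6$ ($s = \left(-2\right) 3 = -6$)
$f{\left(F,L \right)} = F \left(-6 - F\right)^{2}$ ($f{\left(F,L \right)} = \left(\frac{F}{-1} - 6\right)^{2} F = \left(F \left(-1\right) - 6\right)^{2} F = \left(- F - 6\right)^{2} F = \left(-6 - F\right)^{2} F = F \left(-6 - F\right)^{2}$)
$- 174 f{\left(3,4 \right)} = - 174 \cdot 3 \left(6 + 3\right)^{2} = - 174 \cdot 3 \cdot 9^{2} = - 174 \cdot 3 \cdot 81 = \left(-174\right) 243 = -42282$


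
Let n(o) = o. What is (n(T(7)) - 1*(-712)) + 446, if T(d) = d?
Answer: 1165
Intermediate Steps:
(n(T(7)) - 1*(-712)) + 446 = (7 - 1*(-712)) + 446 = (7 + 712) + 446 = 719 + 446 = 1165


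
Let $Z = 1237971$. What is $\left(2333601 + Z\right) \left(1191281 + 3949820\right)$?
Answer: $18361812380772$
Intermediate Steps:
$\left(2333601 + Z\right) \left(1191281 + 3949820\right) = \left(2333601 + 1237971\right) \left(1191281 + 3949820\right) = 3571572 \cdot 5141101 = 18361812380772$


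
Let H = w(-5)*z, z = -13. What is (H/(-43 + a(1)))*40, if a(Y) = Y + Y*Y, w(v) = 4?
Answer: 2080/41 ≈ 50.732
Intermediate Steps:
H = -52 (H = 4*(-13) = -52)
a(Y) = Y + Y²
(H/(-43 + a(1)))*40 = (-52/(-43 + 1*(1 + 1)))*40 = (-52/(-43 + 1*2))*40 = (-52/(-43 + 2))*40 = (-52/(-41))*40 = -1/41*(-52)*40 = (52/41)*40 = 2080/41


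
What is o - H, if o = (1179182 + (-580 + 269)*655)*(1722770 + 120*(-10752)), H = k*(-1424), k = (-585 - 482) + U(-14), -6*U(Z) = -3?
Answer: 421921548114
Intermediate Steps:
U(Z) = ½ (U(Z) = -⅙*(-3) = ½)
k = -2133/2 (k = (-585 - 482) + ½ = -1067 + ½ = -2133/2 ≈ -1066.5)
H = 1518696 (H = -2133/2*(-1424) = 1518696)
o = 421923066810 (o = (1179182 - 311*655)*(1722770 - 1290240) = (1179182 - 203705)*432530 = 975477*432530 = 421923066810)
o - H = 421923066810 - 1*1518696 = 421923066810 - 1518696 = 421921548114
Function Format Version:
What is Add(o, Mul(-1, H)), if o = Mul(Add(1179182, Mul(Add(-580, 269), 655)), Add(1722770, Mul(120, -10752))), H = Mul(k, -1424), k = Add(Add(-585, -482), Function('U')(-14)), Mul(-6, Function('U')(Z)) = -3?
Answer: 421921548114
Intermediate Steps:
Function('U')(Z) = Rational(1, 2) (Function('U')(Z) = Mul(Rational(-1, 6), -3) = Rational(1, 2))
k = Rational(-2133, 2) (k = Add(Add(-585, -482), Rational(1, 2)) = Add(-1067, Rational(1, 2)) = Rational(-2133, 2) ≈ -1066.5)
H = 1518696 (H = Mul(Rational(-2133, 2), -1424) = 1518696)
o = 421923066810 (o = Mul(Add(1179182, Mul(-311, 655)), Add(1722770, -1290240)) = Mul(Add(1179182, -203705), 432530) = Mul(975477, 432530) = 421923066810)
Add(o, Mul(-1, H)) = Add(421923066810, Mul(-1, 1518696)) = Add(421923066810, -1518696) = 421921548114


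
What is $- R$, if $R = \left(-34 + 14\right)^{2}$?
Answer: $-400$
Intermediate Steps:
$R = 400$ ($R = \left(-20\right)^{2} = 400$)
$- R = \left(-1\right) 400 = -400$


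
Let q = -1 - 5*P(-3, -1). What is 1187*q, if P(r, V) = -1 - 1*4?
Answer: 28488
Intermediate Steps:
P(r, V) = -5 (P(r, V) = -1 - 4 = -5)
q = 24 (q = -1 - 5*(-5) = -1 + 25 = 24)
1187*q = 1187*24 = 28488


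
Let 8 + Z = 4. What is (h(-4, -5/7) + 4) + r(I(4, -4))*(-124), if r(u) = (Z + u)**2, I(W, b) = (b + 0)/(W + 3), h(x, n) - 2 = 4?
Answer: -126486/49 ≈ -2581.3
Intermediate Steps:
Z = -4 (Z = -8 + 4 = -4)
h(x, n) = 6 (h(x, n) = 2 + 4 = 6)
I(W, b) = b/(3 + W)
r(u) = (-4 + u)**2
(h(-4, -5/7) + 4) + r(I(4, -4))*(-124) = (6 + 4) + (-4 - 4/(3 + 4))**2*(-124) = 10 + (-4 - 4/7)**2*(-124) = 10 + (-32/7)**2*(-124) = 10 + (1024/49)*(-124) = 10 - 126976/49 = -126486/49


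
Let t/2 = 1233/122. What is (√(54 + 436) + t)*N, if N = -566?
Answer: -697878/61 - 3962*√10 ≈ -23970.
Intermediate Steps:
t = 1233/61 (t = 2*(1233/122) = 1233/61 ≈ 20.213)
(√(54 + 436) + t)*N = (√(54 + 436) + 1233/61)*(-566) = (√490 + 1233/61)*(-566) = (7*√10 + 1233/61)*(-566) = (1233/61 + 7*√10)*(-566) = -697878/61 - 3962*√10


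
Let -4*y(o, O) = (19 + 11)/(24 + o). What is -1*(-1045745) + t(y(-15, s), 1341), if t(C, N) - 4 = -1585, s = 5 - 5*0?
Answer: 1044164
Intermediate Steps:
s = 5 (s = 5 + 0 = 5)
y(o, O) = -15/(2*(24 + o)) (y(o, O) = -(19 + 11)/(4*(24 + o)) = -15/(2*(24 + o)))
t(C, N) = -1581 (t(C, N) = 4 - 1585 = -1581)
-1*(-1045745) + t(y(-15, s), 1341) = -1*(-1045745) - 1581 = 1045745 - 1581 = 1044164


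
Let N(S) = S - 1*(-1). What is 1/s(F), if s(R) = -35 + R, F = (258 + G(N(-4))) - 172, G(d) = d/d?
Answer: 1/52 ≈ 0.019231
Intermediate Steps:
N(S) = 1 + S (N(S) = S + 1 = 1 + S)
G(d) = 1
F = 87 (F = (258 + 1) - 172 = 259 - 172 = 87)
1/s(F) = 1/(-35 + 87) = 1/52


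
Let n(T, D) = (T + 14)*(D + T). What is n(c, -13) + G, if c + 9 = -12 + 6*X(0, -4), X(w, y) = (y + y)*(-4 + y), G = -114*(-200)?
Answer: 154750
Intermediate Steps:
G = 22800
X(w, y) = 2*y*(-4 + y) (X(w, y) = (2*y)*(-4 + y) = 2*y*(-4 + y))
c = 363 (c = -9 + (-12 + 6*(2*(-4)*(-4 - 4))) = -9 + (-12 + 6*(2*(-4)*(-8))) = -9 + (-12 + 6*64) = -9 + (-12 + 384) = -9 + 372 = 363)
n(T, D) = (14 + T)*(D + T)
n(c, -13) + G = (363² + 14*(-13) + 14*363 - 13*363) + 22800 = (131769 - 182 + 5082 - 4719) + 22800 = 131950 + 22800 = 154750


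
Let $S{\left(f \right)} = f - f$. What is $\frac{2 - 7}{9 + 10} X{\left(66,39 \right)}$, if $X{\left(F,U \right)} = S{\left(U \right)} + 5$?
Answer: $- \frac{25}{19} \approx -1.3158$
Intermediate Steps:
$S{\left(f \right)} = 0$
$X{\left(F,U \right)} = 5$ ($X{\left(F,U \right)} = 0 + 5 = 5$)
$\frac{2 - 7}{9 + 10} X{\left(66,39 \right)} = \frac{2 - 7}{9 + 10} \cdot 5 = - \frac{5}{19} \cdot 5 = \left(-5\right) \frac{1}{19} \cdot 5 = \left(- \frac{5}{19}\right) 5 = - \frac{25}{19}$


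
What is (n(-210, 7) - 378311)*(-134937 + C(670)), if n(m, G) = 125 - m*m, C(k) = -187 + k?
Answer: 56778041844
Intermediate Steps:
n(m, G) = 125 - m²
(n(-210, 7) - 378311)*(-134937 + C(670)) = ((125 - 1*(-210)²) - 378311)*(-134937 + (-187 + 670)) = ((125 - 1*44100) - 378311)*(-134937 + 483) = ((125 - 44100) - 378311)*(-134454) = (-43975 - 378311)*(-134454) = -422286*(-134454) = 56778041844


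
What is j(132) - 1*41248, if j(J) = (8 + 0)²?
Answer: -41184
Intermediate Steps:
j(J) = 64 (j(J) = 8² = 64)
j(132) - 1*41248 = 64 - 1*41248 = 64 - 41248 = -41184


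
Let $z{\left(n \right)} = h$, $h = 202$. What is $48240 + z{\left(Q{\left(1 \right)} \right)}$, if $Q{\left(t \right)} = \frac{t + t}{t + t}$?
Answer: $48442$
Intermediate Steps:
$Q{\left(t \right)} = 1$ ($Q{\left(t \right)} = \frac{2 t}{2 t} = 2 t \frac{1}{2 t} = 1$)
$z{\left(n \right)} = 202$
$48240 + z{\left(Q{\left(1 \right)} \right)} = 48240 + 202 = 48442$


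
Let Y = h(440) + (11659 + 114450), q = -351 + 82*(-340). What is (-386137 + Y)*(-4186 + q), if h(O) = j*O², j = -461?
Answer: 2901633610876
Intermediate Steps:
q = -28231 (q = -351 - 27880 = -28231)
h(O) = -461*O²
Y = -89123491 (Y = -461*440² + (11659 + 114450) = -461*193600 + 126109 = -89249600 + 126109 = -89123491)
(-386137 + Y)*(-4186 + q) = (-386137 - 89123491)*(-4186 - 28231) = -89509628*(-32417) = 2901633610876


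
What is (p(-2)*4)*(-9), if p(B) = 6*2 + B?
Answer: -360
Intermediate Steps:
p(B) = 12 + B
(p(-2)*4)*(-9) = ((12 - 2)*4)*(-9) = (10*4)*(-9) = 40*(-9) = -360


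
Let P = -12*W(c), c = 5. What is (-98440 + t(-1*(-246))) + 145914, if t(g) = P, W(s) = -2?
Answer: 47498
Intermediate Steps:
P = 24 (P = -12*(-2) = 24)
t(g) = 24
(-98440 + t(-1*(-246))) + 145914 = (-98440 + 24) + 145914 = -98416 + 145914 = 47498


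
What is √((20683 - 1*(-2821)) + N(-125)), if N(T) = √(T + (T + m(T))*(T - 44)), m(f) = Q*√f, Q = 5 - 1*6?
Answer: √(23504 + √5*√(4200 + 169*I*√5)) ≈ 153.78 + 0.021*I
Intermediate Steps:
Q = -1 (Q = 5 - 6 = -1)
m(f) = -√f
N(T) = √(T + (-44 + T)*(T - √T)) (N(T) = √(T + (T - √T)*(T - 44)) = √(T + (T - √T)*(-44 + T)) = √(T + (-44 + T)*(T - √T)))
√((20683 - 1*(-2821)) + N(-125)) = √((20683 - 1*(-2821)) + √((-125)² - (-125)^(3/2) - 43*(-125) + 44*√(-125))) = √((20683 + 2821) + √(15625 - (-625)*I*√5 + 5375 + 44*(5*I*√5))) = √(23504 + √(15625 + 625*I*√5 + 5375 + 220*I*√5)) = √(23504 + √(21000 + 845*I*√5))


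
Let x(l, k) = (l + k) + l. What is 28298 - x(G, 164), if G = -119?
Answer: 28372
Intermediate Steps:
x(l, k) = k + 2*l (x(l, k) = (k + l) + l = k + 2*l)
28298 - x(G, 164) = 28298 - (164 + 2*(-119)) = 28298 - (164 - 238) = 28298 - 1*(-74) = 28298 + 74 = 28372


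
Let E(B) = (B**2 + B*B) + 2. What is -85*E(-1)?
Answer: -340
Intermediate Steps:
E(B) = 2 + 2*B**2 (E(B) = (B**2 + B**2) + 2 = 2*B**2 + 2 = 2 + 2*B**2)
-85*E(-1) = -85*(2 + 2*(-1)**2) = -85*(2 + 2*1) = -85*(2 + 2) = -85*4 = -340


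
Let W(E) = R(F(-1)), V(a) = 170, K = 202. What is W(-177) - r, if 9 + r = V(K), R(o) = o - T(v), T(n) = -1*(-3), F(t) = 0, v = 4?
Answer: -164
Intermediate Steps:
T(n) = 3
R(o) = -3 + o (R(o) = o - 1*3 = o - 3 = -3 + o)
W(E) = -3 (W(E) = -3 + 0 = -3)
r = 161 (r = -9 + 170 = 161)
W(-177) - r = -3 - 1*161 = -3 - 161 = -164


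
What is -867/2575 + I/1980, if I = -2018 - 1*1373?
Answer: -2089697/1019700 ≈ -2.0493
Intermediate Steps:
I = -3391 (I = -2018 - 1373 = -3391)
-867/2575 + I/1980 = -867/2575 - 3391/1980 = -2089697/1019700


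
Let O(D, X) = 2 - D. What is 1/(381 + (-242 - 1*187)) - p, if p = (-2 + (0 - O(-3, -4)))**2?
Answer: -2353/48 ≈ -49.021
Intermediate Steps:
p = 49 (p = (-2 + (0 - (2 - 1*(-3))))**2 = (-2 + (0 - (2 + 3)))**2 = (-2 + (0 - 1*5))**2 = (-2 + (0 - 5))**2 = (-2 - 5)**2 = (-7)**2 = 49)
1/(381 + (-242 - 1*187)) - p = 1/(381 + (-242 - 1*187)) - 1*49 = 1/(381 + (-242 - 187)) - 49 = 1/(381 - 429) - 49 = 1/(-48) - 49 = -1/48 - 49 = -2353/48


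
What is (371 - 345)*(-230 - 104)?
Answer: -8684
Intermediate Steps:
(371 - 345)*(-230 - 104) = 26*(-334) = -8684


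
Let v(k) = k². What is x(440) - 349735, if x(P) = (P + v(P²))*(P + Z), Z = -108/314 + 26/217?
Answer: 2587865777015285/157 ≈ 1.6483e+13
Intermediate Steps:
Z = -7636/34069 (Z = -108*1/314 + 26*(1/217) = -54/157 + 26/217 = -7636/34069 ≈ -0.22413)
x(P) = (-7636/34069 + P)*(P + P⁴) (x(P) = (P + (P²)²)*(P - 7636/34069) = (P + P⁴)*(-7636/34069 + P) = (-7636/34069 + P)*(P + P⁴))
x(440) - 349735 = (1/34069)*440*(-7636 - 7636*440³ + 34069*440 + 34069*440⁴) - 349735 = (1/34069)*440*(-7636 - 7636*85184000 + 14990360 + 34069*37480960000) - 349735 = (1/34069)*440*(-7636 - 650465024000 + 14990360 + 1276938826240000) - 349735 = (1/34069)*440*1276288376198724 - 349735 = 2587865831923680/157 - 349735 = 2587865777015285/157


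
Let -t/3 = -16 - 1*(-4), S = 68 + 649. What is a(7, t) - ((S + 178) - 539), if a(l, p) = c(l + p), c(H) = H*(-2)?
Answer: -442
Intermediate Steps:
S = 717
t = 36 (t = -3*(-16 - 1*(-4)) = -3*(-16 + 4) = -3*(-12) = 36)
c(H) = -2*H
a(l, p) = -2*l - 2*p (a(l, p) = -2*(l + p) = -2*l - 2*p)
a(7, t) - ((S + 178) - 539) = (-2*7 - 2*36) - ((717 + 178) - 539) = (-14 - 72) - (895 - 539) = -86 - 1*356 = -86 - 356 = -442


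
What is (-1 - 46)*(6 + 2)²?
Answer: -3008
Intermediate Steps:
(-1 - 46)*(6 + 2)² = -47*8² = -47*64 = -3008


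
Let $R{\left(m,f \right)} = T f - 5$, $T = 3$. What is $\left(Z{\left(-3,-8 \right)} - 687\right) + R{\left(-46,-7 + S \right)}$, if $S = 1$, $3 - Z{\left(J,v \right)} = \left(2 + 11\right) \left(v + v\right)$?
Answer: $-499$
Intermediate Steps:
$Z{\left(J,v \right)} = 3 - 26 v$ ($Z{\left(J,v \right)} = 3 - \left(2 + 11\right) \left(v + v\right) = 3 - 13 \cdot 2 v = 3 - 26 v$)
$R{\left(m,f \right)} = -5 + 3 f$ ($R{\left(m,f \right)} = 3 f - 5 = -5 + 3 f$)
$\left(Z{\left(-3,-8 \right)} - 687\right) + R{\left(-46,-7 + S \right)} = \left(\left(3 - -208\right) - 687\right) + \left(-5 + 3 \left(-7 + 1\right)\right) = \left(\left(3 + 208\right) - 687\right) + \left(-5 + 3 \left(-6\right)\right) = \left(211 - 687\right) - 23 = -476 - 23 = -499$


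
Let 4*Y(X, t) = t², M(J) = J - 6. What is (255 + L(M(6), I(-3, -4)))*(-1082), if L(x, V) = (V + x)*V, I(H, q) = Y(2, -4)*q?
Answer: -552902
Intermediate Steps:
M(J) = -6 + J
Y(X, t) = t²/4
I(H, q) = 4*q (I(H, q) = ((¼)*(-4)²)*q = ((¼)*16)*q = 4*q)
L(x, V) = V*(V + x)
(255 + L(M(6), I(-3, -4)))*(-1082) = (255 + (4*(-4))*(4*(-4) + (-6 + 6)))*(-1082) = (255 - 16*(-16 + 0))*(-1082) = (255 - 16*(-16))*(-1082) = (255 + 256)*(-1082) = 511*(-1082) = -552902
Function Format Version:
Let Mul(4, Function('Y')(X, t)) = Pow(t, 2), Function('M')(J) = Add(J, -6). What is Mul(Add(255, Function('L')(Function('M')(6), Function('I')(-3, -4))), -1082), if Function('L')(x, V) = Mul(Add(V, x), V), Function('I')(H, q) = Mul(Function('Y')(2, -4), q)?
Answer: -552902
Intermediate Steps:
Function('M')(J) = Add(-6, J)
Function('Y')(X, t) = Mul(Rational(1, 4), Pow(t, 2))
Function('I')(H, q) = Mul(4, q) (Function('I')(H, q) = Mul(Mul(Rational(1, 4), Pow(-4, 2)), q) = Mul(Mul(Rational(1, 4), 16), q) = Mul(4, q))
Function('L')(x, V) = Mul(V, Add(V, x))
Mul(Add(255, Function('L')(Function('M')(6), Function('I')(-3, -4))), -1082) = Mul(Add(255, Mul(Mul(4, -4), Add(Mul(4, -4), Add(-6, 6)))), -1082) = Mul(Add(255, Mul(-16, Add(-16, 0))), -1082) = Mul(Add(255, Mul(-16, -16)), -1082) = Mul(Add(255, 256), -1082) = Mul(511, -1082) = -552902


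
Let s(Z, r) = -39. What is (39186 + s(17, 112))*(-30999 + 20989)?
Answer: -391861470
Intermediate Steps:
(39186 + s(17, 112))*(-30999 + 20989) = (39186 - 39)*(-30999 + 20989) = 39147*(-10010) = -391861470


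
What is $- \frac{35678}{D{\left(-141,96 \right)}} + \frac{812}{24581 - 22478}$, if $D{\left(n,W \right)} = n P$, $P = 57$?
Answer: $\frac{27185626}{5633937} \approx 4.8253$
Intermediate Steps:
$D{\left(n,W \right)} = 57 n$ ($D{\left(n,W \right)} = n 57 = 57 n$)
$- \frac{35678}{D{\left(-141,96 \right)}} + \frac{812}{24581 - 22478} = - \frac{35678}{57 \left(-141\right)} + \frac{812}{24581 - 22478} = - \frac{35678}{-8037} + \frac{812}{2103} = \left(-35678\right) \left(- \frac{1}{8037}\right) + 812 \cdot \frac{1}{2103} = \frac{35678}{8037} + \frac{812}{2103} = \frac{27185626}{5633937}$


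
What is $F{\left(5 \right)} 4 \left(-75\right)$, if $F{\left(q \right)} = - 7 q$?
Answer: $10500$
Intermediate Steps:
$F{\left(5 \right)} 4 \left(-75\right) = \left(-7\right) 5 \cdot 4 \left(-75\right) = \left(-35\right) 4 \left(-75\right) = \left(-140\right) \left(-75\right) = 10500$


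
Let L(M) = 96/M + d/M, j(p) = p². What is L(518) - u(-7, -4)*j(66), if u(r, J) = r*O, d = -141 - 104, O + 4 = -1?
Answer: -78974429/518 ≈ -1.5246e+5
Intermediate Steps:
O = -5 (O = -4 - 1 = -5)
d = -245
u(r, J) = -5*r (u(r, J) = r*(-5) = -5*r)
L(M) = -149/M (L(M) = 96/M - 245/M = -149/M)
L(518) - u(-7, -4)*j(66) = -149/518 - (-5*(-7))*66² = -149*1/518 - 35*4356 = -149/518 - 1*152460 = -149/518 - 152460 = -78974429/518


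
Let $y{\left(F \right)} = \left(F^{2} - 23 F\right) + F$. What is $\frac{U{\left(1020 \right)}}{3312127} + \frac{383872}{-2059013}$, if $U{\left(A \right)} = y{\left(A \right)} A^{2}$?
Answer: $\frac{128274689066810368}{401159561803} \approx 3.1976 \cdot 10^{5}$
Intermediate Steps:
$y{\left(F \right)} = F^{2} - 22 F$
$U{\left(A \right)} = A^{3} \left(-22 + A\right)$ ($U{\left(A \right)} = A \left(-22 + A\right) A^{2} = A^{3} \left(-22 + A\right)$)
$\frac{U{\left(1020 \right)}}{3312127} + \frac{383872}{-2059013} = \frac{1020^{3} \left(-22 + 1020\right)}{3312127} + \frac{383872}{-2059013} = 1061208000 \cdot 998 \cdot \frac{1}{3312127} + 383872 \left(- \frac{1}{2059013}\right) = 1059085584000 \cdot \frac{1}{3312127} - \frac{383872}{2059013} = \frac{62299152000}{194831} - \frac{383872}{2059013} = \frac{128274689066810368}{401159561803}$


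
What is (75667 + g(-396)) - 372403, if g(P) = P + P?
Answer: -297528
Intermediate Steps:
g(P) = 2*P
(75667 + g(-396)) - 372403 = (75667 + 2*(-396)) - 372403 = (75667 - 792) - 372403 = 74875 - 372403 = -297528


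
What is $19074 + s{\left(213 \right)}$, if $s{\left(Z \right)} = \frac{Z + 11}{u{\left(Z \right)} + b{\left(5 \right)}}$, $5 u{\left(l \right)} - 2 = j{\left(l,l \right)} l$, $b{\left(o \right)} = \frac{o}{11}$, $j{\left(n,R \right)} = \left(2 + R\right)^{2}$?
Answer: $\frac{1032906908374}{54152611} \approx 19074.0$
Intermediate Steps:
$b{\left(o \right)} = \frac{o}{11}$ ($b{\left(o \right)} = o \frac{1}{11} = \frac{o}{11}$)
$u{\left(l \right)} = \frac{2}{5} + \frac{l \left(2 + l\right)^{2}}{5}$ ($u{\left(l \right)} = \frac{2}{5} + \frac{\left(2 + l\right)^{2} l}{5} = \frac{2}{5} + \frac{l \left(2 + l\right)^{2}}{5}$)
$s{\left(Z \right)} = \frac{11 + Z}{\frac{47}{55} + \frac{Z \left(2 + Z\right)^{2}}{5}}$ ($s{\left(Z \right)} = \frac{Z + 11}{\left(\frac{2}{5} + \frac{Z \left(2 + Z\right)^{2}}{5}\right) + \frac{1}{11} \cdot 5} = \frac{11 + Z}{\left(\frac{2}{5} + \frac{Z \left(2 + Z\right)^{2}}{5}\right) + \frac{5}{11}} = \frac{11 + Z}{\frac{47}{55} + \frac{Z \left(2 + Z\right)^{2}}{5}}$)
$19074 + s{\left(213 \right)} = 19074 + \frac{55 \left(11 + 213\right)}{47 + 11 \cdot 213 \left(2 + 213\right)^{2}} = 19074 + 55 \frac{1}{47 + 11 \cdot 213 \cdot 215^{2}} \cdot 224 = 19074 + 55 \frac{1}{47 + 11 \cdot 213 \cdot 46225} \cdot 224 = 19074 + 55 \frac{1}{47 + 108305175} \cdot 224 = 19074 + 55 \cdot \frac{1}{108305222} \cdot 224 = 19074 + \frac{6160}{54152611} = \frac{1032906908374}{54152611}$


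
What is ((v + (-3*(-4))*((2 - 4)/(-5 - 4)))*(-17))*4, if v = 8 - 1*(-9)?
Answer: -4012/3 ≈ -1337.3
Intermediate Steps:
v = 17 (v = 8 + 9 = 17)
((v + (-3*(-4))*((2 - 4)/(-5 - 4)))*(-17))*4 = ((17 + (-3*(-4))*((2 - 4)/(-5 - 4)))*(-17))*4 = ((17 + 12*(-2/(-9)))*(-17))*4 = ((17 + 12*(-2*(-⅑)))*(-17))*4 = ((17 + 12*(2/9))*(-17))*4 = ((17 + 8/3)*(-17))*4 = ((59/3)*(-17))*4 = -1003/3*4 = -4012/3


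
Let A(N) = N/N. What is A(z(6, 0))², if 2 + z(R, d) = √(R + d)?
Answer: 1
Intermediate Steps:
z(R, d) = -2 + √(R + d)
A(N) = 1
A(z(6, 0))² = 1² = 1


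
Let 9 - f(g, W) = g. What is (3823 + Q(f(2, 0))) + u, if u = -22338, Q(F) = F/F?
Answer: -18514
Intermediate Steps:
f(g, W) = 9 - g
Q(F) = 1
(3823 + Q(f(2, 0))) + u = (3823 + 1) - 22338 = 3824 - 22338 = -18514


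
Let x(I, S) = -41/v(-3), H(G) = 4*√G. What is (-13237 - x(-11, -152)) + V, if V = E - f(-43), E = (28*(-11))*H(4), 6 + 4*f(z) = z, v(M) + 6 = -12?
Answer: -564877/36 ≈ -15691.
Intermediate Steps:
v(M) = -18 (v(M) = -6 - 12 = -18)
f(z) = -3/2 + z/4
x(I, S) = 41/18 (x(I, S) = -41/(-18) = -41*(-1/18) = 41/18)
E = -2464 (E = (28*(-11))*(4*√4) = -1232*2 = -308*8 = -2464)
V = -9807/4 (V = -2464 - (-3/2 + (¼)*(-43)) = -2464 - (-3/2 - 43/4) = -2464 - 1*(-49/4) = -2464 + 49/4 = -9807/4 ≈ -2451.8)
(-13237 - x(-11, -152)) + V = (-13237 - 1*41/18) - 9807/4 = (-13237 - 41/18) - 9807/4 = -238307/18 - 9807/4 = -564877/36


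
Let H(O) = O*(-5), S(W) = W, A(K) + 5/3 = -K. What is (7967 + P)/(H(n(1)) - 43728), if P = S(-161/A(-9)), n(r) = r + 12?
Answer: -174791/963446 ≈ -0.18142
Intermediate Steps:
A(K) = -5/3 - K
n(r) = 12 + r
P = -483/22 (P = -161/(-5/3 - 1*(-9)) = -161/(-5/3 + 9) = -161/22/3 = -161*3/22 = -483/22 ≈ -21.955)
H(O) = -5*O
(7967 + P)/(H(n(1)) - 43728) = (7967 - 483/22)/(-5*(12 + 1) - 43728) = 174791/(22*(-5*13 - 43728)) = 174791/(22*(-65 - 43728)) = (174791/22)/(-43793) = (174791/22)*(-1/43793) = -174791/963446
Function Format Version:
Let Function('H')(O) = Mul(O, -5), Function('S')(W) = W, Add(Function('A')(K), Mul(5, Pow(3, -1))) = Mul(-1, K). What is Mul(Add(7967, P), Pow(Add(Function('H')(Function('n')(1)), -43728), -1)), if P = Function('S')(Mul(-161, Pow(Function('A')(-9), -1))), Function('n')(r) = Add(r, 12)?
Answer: Rational(-174791, 963446) ≈ -0.18142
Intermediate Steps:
Function('A')(K) = Add(Rational(-5, 3), Mul(-1, K))
Function('n')(r) = Add(12, r)
P = Rational(-483, 22) (P = Mul(-161, Pow(Add(Rational(-5, 3), Mul(-1, -9)), -1)) = Mul(-161, Pow(Add(Rational(-5, 3), 9), -1)) = Mul(-161, Pow(Rational(22, 3), -1)) = Mul(-161, Rational(3, 22)) = Rational(-483, 22) ≈ -21.955)
Function('H')(O) = Mul(-5, O)
Mul(Add(7967, P), Pow(Add(Function('H')(Function('n')(1)), -43728), -1)) = Mul(Add(7967, Rational(-483, 22)), Pow(Add(Mul(-5, Add(12, 1)), -43728), -1)) = Mul(Rational(174791, 22), Pow(Add(Mul(-5, 13), -43728), -1)) = Mul(Rational(174791, 22), Pow(Add(-65, -43728), -1)) = Mul(Rational(174791, 22), Pow(-43793, -1)) = Mul(Rational(174791, 22), Rational(-1, 43793)) = Rational(-174791, 963446)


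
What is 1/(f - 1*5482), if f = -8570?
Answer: -1/14052 ≈ -7.1164e-5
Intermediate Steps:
1/(f - 1*5482) = 1/(-8570 - 1*5482) = 1/(-8570 - 5482) = 1/(-14052) = -1/14052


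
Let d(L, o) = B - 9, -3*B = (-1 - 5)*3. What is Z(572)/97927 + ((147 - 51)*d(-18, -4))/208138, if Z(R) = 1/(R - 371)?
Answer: -2834295019/2048424157563 ≈ -0.0013836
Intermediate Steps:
Z(R) = 1/(-371 + R)
B = 6 (B = -(-1 - 5)*3/3 = -(-2)*3 = -1/3*(-18) = 6)
d(L, o) = -3 (d(L, o) = 6 - 9 = -3)
Z(572)/97927 + ((147 - 51)*d(-18, -4))/208138 = 1/((-371 + 572)*97927) + ((147 - 51)*(-3))/208138 = (1/97927)/201 + (96*(-3))*(1/208138) = (1/201)*(1/97927) - 288*1/208138 = 1/19683327 - 144/104069 = -2834295019/2048424157563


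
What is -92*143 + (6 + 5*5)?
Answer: -13125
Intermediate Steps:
-92*143 + (6 + 5*5) = -13156 + (6 + 25) = -13156 + 31 = -13125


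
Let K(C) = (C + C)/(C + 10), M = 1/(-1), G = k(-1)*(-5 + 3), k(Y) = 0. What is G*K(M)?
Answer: 0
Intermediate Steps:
G = 0 (G = 0*(-5 + 3) = 0*(-2) = 0)
M = -1
K(C) = 2*C/(10 + C) (K(C) = (2*C)/(10 + C) = 2*C/(10 + C))
G*K(M) = 0*(2*(-1)/(10 - 1)) = 0*(2*(-1)/9) = 0*(2*(-1)*(1/9)) = 0*(-2/9) = 0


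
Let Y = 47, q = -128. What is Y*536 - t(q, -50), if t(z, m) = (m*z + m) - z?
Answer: 18714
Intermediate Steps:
t(z, m) = m - z + m*z (t(z, m) = (m + m*z) - z = m - z + m*z)
Y*536 - t(q, -50) = 47*536 - (-50 - 1*(-128) - 50*(-128)) = 25192 - (-50 + 128 + 6400) = 25192 - 1*6478 = 25192 - 6478 = 18714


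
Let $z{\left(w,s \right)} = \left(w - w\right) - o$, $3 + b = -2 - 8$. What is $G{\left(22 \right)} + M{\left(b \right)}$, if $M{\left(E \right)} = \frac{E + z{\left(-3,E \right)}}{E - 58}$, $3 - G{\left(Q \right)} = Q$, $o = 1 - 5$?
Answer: $- \frac{1340}{71} \approx -18.873$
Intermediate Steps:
$o = -4$
$G{\left(Q \right)} = 3 - Q$
$b = -13$ ($b = -3 - 10 = -13$)
$z{\left(w,s \right)} = 4$ ($z{\left(w,s \right)} = \left(w - w\right) - -4 = 0 + 4 = 4$)
$M{\left(E \right)} = \frac{4 + E}{-58 + E}$ ($M{\left(E \right)} = \frac{E + 4}{E - 58} = \frac{4 + E}{-58 + E}$)
$G{\left(22 \right)} + M{\left(b \right)} = \left(3 - 22\right) + \frac{4 - 13}{-58 - 13} = \left(3 - 22\right) + \frac{1}{-71} \left(-9\right) = -19 - - \frac{9}{71} = -19 + \frac{9}{71} = - \frac{1340}{71}$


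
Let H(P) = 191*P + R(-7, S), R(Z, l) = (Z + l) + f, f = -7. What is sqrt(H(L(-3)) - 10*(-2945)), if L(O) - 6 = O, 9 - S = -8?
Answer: sqrt(30026) ≈ 173.28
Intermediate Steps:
S = 17 (S = 9 - 1*(-8) = 9 + 8 = 17)
L(O) = 6 + O
R(Z, l) = -7 + Z + l (R(Z, l) = (Z + l) - 7 = -7 + Z + l)
H(P) = 3 + 191*P (H(P) = 191*P + (-7 - 7 + 17) = 191*P + 3 = 3 + 191*P)
sqrt(H(L(-3)) - 10*(-2945)) = sqrt((3 + 191*(6 - 3)) - 10*(-2945)) = sqrt((3 + 191*3) + 29450) = sqrt((3 + 573) + 29450) = sqrt(576 + 29450) = sqrt(30026)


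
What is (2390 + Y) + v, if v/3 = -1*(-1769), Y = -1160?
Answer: 6537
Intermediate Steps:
v = 5307 (v = 3*(-1*(-1769)) = 3*1769 = 5307)
(2390 + Y) + v = (2390 - 1160) + 5307 = 1230 + 5307 = 6537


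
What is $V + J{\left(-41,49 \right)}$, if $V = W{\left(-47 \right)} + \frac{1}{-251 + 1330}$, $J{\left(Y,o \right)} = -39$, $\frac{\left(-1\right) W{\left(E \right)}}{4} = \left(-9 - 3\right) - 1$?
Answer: $\frac{14028}{1079} \approx 13.001$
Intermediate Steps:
$W{\left(E \right)} = 52$ ($W{\left(E \right)} = - 4 \left(\left(-9 - 3\right) - 1\right) = - 4 \left(-12 - 1\right) = \left(-4\right) \left(-13\right) = 52$)
$V = \frac{56109}{1079}$ ($V = 52 + \frac{1}{-251 + 1330} = 52 + \frac{1}{1079} = \frac{56109}{1079} \approx 52.001$)
$V + J{\left(-41,49 \right)} = \frac{56109}{1079} - 39 = \frac{14028}{1079}$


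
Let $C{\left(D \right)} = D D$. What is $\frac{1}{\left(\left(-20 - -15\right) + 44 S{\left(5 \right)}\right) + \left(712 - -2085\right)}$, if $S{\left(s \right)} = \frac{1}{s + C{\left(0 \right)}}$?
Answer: $\frac{5}{14004} \approx 0.00035704$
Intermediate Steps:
$C{\left(D \right)} = D^{2}$
$S{\left(s \right)} = \frac{1}{s}$ ($S{\left(s \right)} = \frac{1}{s + 0^{2}} = \frac{1}{s + 0} = \frac{1}{s}$)
$\frac{1}{\left(\left(-20 - -15\right) + 44 S{\left(5 \right)}\right) + \left(712 - -2085\right)} = \frac{1}{\left(\left(-20 - -15\right) + \frac{44}{5}\right) + \left(712 - -2085\right)} = \frac{1}{\left(\left(-20 + 15\right) + 44 \cdot \frac{1}{5}\right) + \left(712 + 2085\right)} = \frac{1}{\left(-5 + \frac{44}{5}\right) + 2797} = \frac{1}{\frac{19}{5} + 2797} = \frac{1}{\frac{14004}{5}} = \frac{5}{14004}$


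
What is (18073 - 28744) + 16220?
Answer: 5549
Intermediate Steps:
(18073 - 28744) + 16220 = -10671 + 16220 = 5549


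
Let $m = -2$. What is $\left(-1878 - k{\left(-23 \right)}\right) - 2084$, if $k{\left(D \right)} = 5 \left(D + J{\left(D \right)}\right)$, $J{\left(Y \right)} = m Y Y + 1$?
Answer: $1438$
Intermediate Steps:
$J{\left(Y \right)} = 1 - 2 Y^{2}$ ($J{\left(Y \right)} = - 2 Y Y + 1 = - 2 Y^{2} + 1 = 1 - 2 Y^{2}$)
$k{\left(D \right)} = 5 - 10 D^{2} + 5 D$ ($k{\left(D \right)} = 5 \left(D - \left(-1 + 2 D^{2}\right)\right) = 5 \left(1 + D - 2 D^{2}\right) = 5 - 10 D^{2} + 5 D$)
$\left(-1878 - k{\left(-23 \right)}\right) - 2084 = \left(-1878 - \left(5 - 10 \left(-23\right)^{2} + 5 \left(-23\right)\right)\right) - 2084 = \left(-1878 - \left(5 - 5290 - 115\right)\right) - 2084 = \left(-1878 - -5400\right) - 2084 = \left(-1878 + 5400\right) - 2084 = 3522 - 2084 = 1438$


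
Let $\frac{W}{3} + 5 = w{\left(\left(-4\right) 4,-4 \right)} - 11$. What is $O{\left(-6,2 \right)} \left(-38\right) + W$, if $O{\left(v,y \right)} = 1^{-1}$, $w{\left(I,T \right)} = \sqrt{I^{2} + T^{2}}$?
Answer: $-86 + 12 \sqrt{17} \approx -36.523$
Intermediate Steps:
$O{\left(v,y \right)} = 1$
$W = -48 + 12 \sqrt{17}$ ($W = -15 + 3 \left(\sqrt{\left(\left(-4\right) 4\right)^{2} + \left(-4\right)^{2}} - 11\right) = -15 + 3 \left(\sqrt{\left(-16\right)^{2} + 16} - 11\right) = -15 + 3 \left(\sqrt{256 + 16} - 11\right) = -15 + 3 \left(\sqrt{272} - 11\right) = -15 + 3 \left(4 \sqrt{17} - 11\right) = -15 + 3 \left(-11 + 4 \sqrt{17}\right) = -15 - \left(33 - 12 \sqrt{17}\right) = -48 + 12 \sqrt{17} \approx 1.4773$)
$O{\left(-6,2 \right)} \left(-38\right) + W = 1 \left(-38\right) - \left(48 - 12 \sqrt{17}\right) = -38 - \left(48 - 12 \sqrt{17}\right) = -86 + 12 \sqrt{17}$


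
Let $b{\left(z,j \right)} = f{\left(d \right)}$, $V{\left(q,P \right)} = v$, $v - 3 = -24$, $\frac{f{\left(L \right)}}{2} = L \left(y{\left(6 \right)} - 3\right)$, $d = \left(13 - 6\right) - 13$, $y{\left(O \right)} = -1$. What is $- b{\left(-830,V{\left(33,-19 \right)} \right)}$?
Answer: $-48$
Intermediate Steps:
$d = -6$ ($d = 7 - 13 = -6$)
$f{\left(L \right)} = - 8 L$ ($f{\left(L \right)} = 2 L \left(-1 - 3\right) = 2 L \left(-4\right) = 2 \left(- 4 L\right) = - 8 L$)
$v = -21$ ($v = 3 - 24 = -21$)
$V{\left(q,P \right)} = -21$
$b{\left(z,j \right)} = 48$ ($b{\left(z,j \right)} = \left(-8\right) \left(-6\right) = 48$)
$- b{\left(-830,V{\left(33,-19 \right)} \right)} = \left(-1\right) 48 = -48$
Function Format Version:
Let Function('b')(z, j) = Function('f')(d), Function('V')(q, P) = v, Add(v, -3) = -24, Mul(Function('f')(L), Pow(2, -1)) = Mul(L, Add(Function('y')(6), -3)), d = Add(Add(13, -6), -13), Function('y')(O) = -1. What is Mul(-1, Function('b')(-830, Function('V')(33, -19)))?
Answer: -48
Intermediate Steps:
d = -6 (d = Add(7, -13) = -6)
Function('f')(L) = Mul(-8, L) (Function('f')(L) = Mul(2, Mul(L, Add(-1, -3))) = Mul(2, Mul(L, -4)) = Mul(2, Mul(-4, L)) = Mul(-8, L))
v = -21 (v = Add(3, -24) = -21)
Function('V')(q, P) = -21
Function('b')(z, j) = 48 (Function('b')(z, j) = Mul(-8, -6) = 48)
Mul(-1, Function('b')(-830, Function('V')(33, -19))) = Mul(-1, 48) = -48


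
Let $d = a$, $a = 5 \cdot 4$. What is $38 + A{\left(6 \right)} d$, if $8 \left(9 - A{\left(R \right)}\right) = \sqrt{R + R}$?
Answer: $218 - 5 \sqrt{3} \approx 209.34$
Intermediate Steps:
$a = 20$
$A{\left(R \right)} = 9 - \frac{\sqrt{2} \sqrt{R}}{8}$ ($A{\left(R \right)} = 9 - \frac{\sqrt{R + R}}{8} = 9 - \frac{\sqrt{2 R}}{8} = 9 - \frac{\sqrt{2} \sqrt{R}}{8}$)
$d = 20$
$38 + A{\left(6 \right)} d = 38 + \left(9 - \frac{\sqrt{2} \sqrt{6}}{8}\right) 20 = 38 + \left(9 - \frac{\sqrt{3}}{4}\right) 20 = 38 + \left(180 - 5 \sqrt{3}\right) = 218 - 5 \sqrt{3}$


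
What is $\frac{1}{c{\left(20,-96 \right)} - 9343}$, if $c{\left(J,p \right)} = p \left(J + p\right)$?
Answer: $- \frac{1}{2047} \approx -0.00048852$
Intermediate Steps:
$\frac{1}{c{\left(20,-96 \right)} - 9343} = \frac{1}{- 96 \left(20 - 96\right) - 9343} = \frac{1}{\left(-96\right) \left(-76\right) - 9343} = \frac{1}{7296 - 9343} = \frac{1}{-2047} = - \frac{1}{2047}$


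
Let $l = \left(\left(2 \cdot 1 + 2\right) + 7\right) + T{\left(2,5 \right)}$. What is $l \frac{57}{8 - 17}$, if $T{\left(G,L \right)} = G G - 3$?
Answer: $-76$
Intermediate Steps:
$T{\left(G,L \right)} = -3 + G^{2}$ ($T{\left(G,L \right)} = G^{2} - 3 = -3 + G^{2}$)
$l = 12$ ($l = \left(\left(2 \cdot 1 + 2\right) + 7\right) - \left(3 - 2^{2}\right) = \left(\left(2 + 2\right) + 7\right) + \left(-3 + 4\right) = \left(4 + 7\right) + 1 = 11 + 1 = 12$)
$l \frac{57}{8 - 17} = 12 \frac{57}{8 - 17} = 12 \frac{57}{-9} = 12 \cdot 57 \left(- \frac{1}{9}\right) = 12 \left(- \frac{19}{3}\right) = -76$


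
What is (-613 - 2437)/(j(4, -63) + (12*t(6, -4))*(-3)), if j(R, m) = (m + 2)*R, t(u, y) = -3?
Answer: 1525/68 ≈ 22.426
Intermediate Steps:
j(R, m) = R*(2 + m) (j(R, m) = (2 + m)*R = R*(2 + m))
(-613 - 2437)/(j(4, -63) + (12*t(6, -4))*(-3)) = (-613 - 2437)/(4*(2 - 63) + (12*(-3))*(-3)) = -3050/(4*(-61) - 36*(-3)) = -3050/(-244 + 108) = -3050/(-136) = -3050*(-1/136) = 1525/68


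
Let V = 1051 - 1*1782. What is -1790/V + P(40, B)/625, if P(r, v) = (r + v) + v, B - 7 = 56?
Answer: 1240096/456875 ≈ 2.7143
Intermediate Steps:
B = 63 (B = 7 + 56 = 63)
P(r, v) = r + 2*v
V = -731 (V = 1051 - 1782 = -731)
-1790/V + P(40, B)/625 = -1790/(-731) + (40 + 2*63)/625 = -1790*(-1/731) + (40 + 126)*(1/625) = 1790/731 + 166*(1/625) = 1790/731 + 166/625 = 1240096/456875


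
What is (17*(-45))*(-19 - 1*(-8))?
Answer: 8415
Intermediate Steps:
(17*(-45))*(-19 - 1*(-8)) = -765*(-19 + 8) = -765*(-11) = 8415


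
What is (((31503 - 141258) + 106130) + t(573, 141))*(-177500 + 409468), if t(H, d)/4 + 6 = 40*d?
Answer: 4386746848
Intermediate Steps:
t(H, d) = -24 + 160*d (t(H, d) = -24 + 4*(40*d) = -24 + 160*d)
(((31503 - 141258) + 106130) + t(573, 141))*(-177500 + 409468) = (((31503 - 141258) + 106130) + (-24 + 160*141))*(-177500 + 409468) = ((-109755 + 106130) + (-24 + 22560))*231968 = (-3625 + 22536)*231968 = 18911*231968 = 4386746848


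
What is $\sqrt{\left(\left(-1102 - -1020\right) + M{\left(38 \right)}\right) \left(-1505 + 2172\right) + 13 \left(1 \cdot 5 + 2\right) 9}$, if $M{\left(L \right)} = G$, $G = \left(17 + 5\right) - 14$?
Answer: $i \sqrt{48539} \approx 220.32 i$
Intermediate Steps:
$G = 8$ ($G = 22 - 14 = 8$)
$M{\left(L \right)} = 8$
$\sqrt{\left(\left(-1102 - -1020\right) + M{\left(38 \right)}\right) \left(-1505 + 2172\right) + 13 \left(1 \cdot 5 + 2\right) 9} = \sqrt{\left(\left(-1102 - -1020\right) + 8\right) \left(-1505 + 2172\right) + 13 \left(1 \cdot 5 + 2\right) 9} = \sqrt{\left(\left(-1102 + 1020\right) + 8\right) 667 + 13 \left(5 + 2\right) 9} = \sqrt{\left(-82 + 8\right) 667 + 13 \cdot 7 \cdot 9} = \sqrt{\left(-74\right) 667 + 91 \cdot 9} = \sqrt{-49358 + 819} = \sqrt{-48539} = i \sqrt{48539}$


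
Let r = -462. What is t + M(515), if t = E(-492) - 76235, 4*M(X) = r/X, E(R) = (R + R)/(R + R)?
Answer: -78521251/1030 ≈ -76234.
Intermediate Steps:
E(R) = 1 (E(R) = (2*R)/((2*R)) = (2*R)*(1/(2*R)) = 1)
M(X) = -231/(2*X) (M(X) = (-462/X)/4 = -231/(2*X))
t = -76234 (t = 1 - 76235 = -76234)
t + M(515) = -76234 - 231/2/515 = -76234 - 231/2*1/515 = -76234 - 231/1030 = -78521251/1030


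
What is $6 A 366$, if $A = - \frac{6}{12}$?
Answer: $-1098$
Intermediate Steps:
$A = - \frac{1}{2}$ ($A = \left(-6\right) \frac{1}{12} = - \frac{1}{2} \approx -0.5$)
$6 A 366 = 6 \left(- \frac{1}{2}\right) 366 = \left(-3\right) 366 = -1098$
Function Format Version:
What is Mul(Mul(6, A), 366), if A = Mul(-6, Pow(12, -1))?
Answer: -1098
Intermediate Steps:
A = Rational(-1, 2) (A = Mul(-6, Rational(1, 12)) = Rational(-1, 2) ≈ -0.50000)
Mul(Mul(6, A), 366) = Mul(Mul(6, Rational(-1, 2)), 366) = Mul(-3, 366) = -1098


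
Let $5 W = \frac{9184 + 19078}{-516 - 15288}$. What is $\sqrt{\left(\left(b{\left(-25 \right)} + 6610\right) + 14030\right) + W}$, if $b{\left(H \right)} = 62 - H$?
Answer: $\frac{\sqrt{3595013315210}}{13170} \approx 143.97$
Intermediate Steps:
$W = - \frac{14131}{39510}$ ($W = \frac{\left(9184 + 19078\right) \frac{1}{-516 - 15288}}{5} = \frac{28262 \frac{1}{-15804}}{5} = \frac{28262 \left(- \frac{1}{15804}\right)}{5} = \frac{1}{5} \left(- \frac{14131}{7902}\right) = - \frac{14131}{39510} \approx -0.35766$)
$\sqrt{\left(\left(b{\left(-25 \right)} + 6610\right) + 14030\right) + W} = \sqrt{\left(\left(\left(62 - -25\right) + 6610\right) + 14030\right) - \frac{14131}{39510}} = \sqrt{\left(\left(\left(62 + 25\right) + 6610\right) + 14030\right) - \frac{14131}{39510}} = \sqrt{\left(\left(87 + 6610\right) + 14030\right) - \frac{14131}{39510}} = \sqrt{\left(6697 + 14030\right) - \frac{14131}{39510}} = \sqrt{20727 - \frac{14131}{39510}} = \sqrt{\frac{818909639}{39510}} = \frac{\sqrt{3595013315210}}{13170}$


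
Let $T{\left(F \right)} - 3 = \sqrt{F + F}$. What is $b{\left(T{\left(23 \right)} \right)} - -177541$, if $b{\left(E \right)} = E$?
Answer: $177544 + \sqrt{46} \approx 1.7755 \cdot 10^{5}$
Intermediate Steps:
$T{\left(F \right)} = 3 + \sqrt{2} \sqrt{F}$ ($T{\left(F \right)} = 3 + \sqrt{F + F} = 3 + \sqrt{2 F} = 3 + \sqrt{2} \sqrt{F}$)
$b{\left(T{\left(23 \right)} \right)} - -177541 = \left(3 + \sqrt{2} \sqrt{23}\right) - -177541 = \left(3 + \sqrt{46}\right) + 177541 = 177544 + \sqrt{46}$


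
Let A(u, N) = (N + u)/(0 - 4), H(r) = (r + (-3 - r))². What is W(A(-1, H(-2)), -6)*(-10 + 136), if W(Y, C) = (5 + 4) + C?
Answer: 378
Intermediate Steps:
H(r) = 9 (H(r) = (-3)² = 9)
A(u, N) = -N/4 - u/4 (A(u, N) = (N + u)/(-4) = (N + u)*(-¼) = -N/4 - u/4)
W(Y, C) = 9 + C
W(A(-1, H(-2)), -6)*(-10 + 136) = (9 - 6)*(-10 + 136) = 3*126 = 378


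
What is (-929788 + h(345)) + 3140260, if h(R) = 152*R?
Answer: 2262912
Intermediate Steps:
(-929788 + h(345)) + 3140260 = (-929788 + 152*345) + 3140260 = (-929788 + 52440) + 3140260 = -877348 + 3140260 = 2262912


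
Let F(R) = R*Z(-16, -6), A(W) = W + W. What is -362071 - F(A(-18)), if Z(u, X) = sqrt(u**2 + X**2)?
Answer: -362071 + 72*sqrt(73) ≈ -3.6146e+5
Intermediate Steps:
A(W) = 2*W
Z(u, X) = sqrt(X**2 + u**2)
F(R) = 2*R*sqrt(73) (F(R) = R*sqrt((-6)**2 + (-16)**2) = R*sqrt(36 + 256) = R*sqrt(292) = R*(2*sqrt(73)) = 2*R*sqrt(73))
-362071 - F(A(-18)) = -362071 - 2*2*(-18)*sqrt(73) = -362071 - 2*(-36)*sqrt(73) = -362071 - (-72)*sqrt(73) = -362071 + 72*sqrt(73)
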